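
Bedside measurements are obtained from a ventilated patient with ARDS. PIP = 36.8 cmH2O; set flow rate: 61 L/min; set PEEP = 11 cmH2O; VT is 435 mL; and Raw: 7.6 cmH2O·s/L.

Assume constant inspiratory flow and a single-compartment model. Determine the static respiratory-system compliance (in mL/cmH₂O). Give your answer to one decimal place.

Flow: 61 L/min ÷ 60 = 1.0167 L/s.
Equation of motion (constant flow): PIP = Vt/C + R·V̇ + PEEP.
Vt/C = PIP − R·V̇ − PEEP = 36.8 − 7.6×1.0167 − 11 = 36.8 − 7.727 − 11 = 18.073 cmH2O.
C = Vt / 18.073 = 435 / 18.073 = 24.069 mL/cmH2O.

24.1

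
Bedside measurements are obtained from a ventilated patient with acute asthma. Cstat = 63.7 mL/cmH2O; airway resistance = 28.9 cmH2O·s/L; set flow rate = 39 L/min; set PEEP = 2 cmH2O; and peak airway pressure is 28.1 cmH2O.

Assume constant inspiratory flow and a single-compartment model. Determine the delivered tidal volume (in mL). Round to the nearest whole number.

466

Flow: 39 L/min ÷ 60 = 0.65 L/s.
Equation of motion (constant flow): PIP = Vt/C + R·V̇ + PEEP.
Vt/C = PIP − R·V̇ − PEEP = 28.1 − 18.785 − 2 = 7.315 cmH2O.
Vt = C × 7.315 = 63.7 × 7.315 = 465.97 mL.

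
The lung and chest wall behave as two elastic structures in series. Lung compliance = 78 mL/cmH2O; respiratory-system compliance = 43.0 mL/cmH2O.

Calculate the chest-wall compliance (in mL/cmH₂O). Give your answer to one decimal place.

1/Ccw = 1/Crs − 1/CL.
1/Ccw = 1/43.0 − 1/78 = 0.01044.
Ccw = 95.785 mL/cmH2O.

95.8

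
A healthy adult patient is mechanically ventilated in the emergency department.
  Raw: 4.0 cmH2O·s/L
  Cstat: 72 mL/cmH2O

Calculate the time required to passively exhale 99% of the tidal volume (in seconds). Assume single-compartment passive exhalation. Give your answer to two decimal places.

τ = R × C = 4.0 × 72 mL/cmH2O = 4.0 × 0.072 L/cmH2O = 0.288 s.
Exhaled fraction f = 1 − e^(−t/τ) → t = −τ·ln(1 − f) = −0.288·ln(0.01) = 1.326 s.

1.33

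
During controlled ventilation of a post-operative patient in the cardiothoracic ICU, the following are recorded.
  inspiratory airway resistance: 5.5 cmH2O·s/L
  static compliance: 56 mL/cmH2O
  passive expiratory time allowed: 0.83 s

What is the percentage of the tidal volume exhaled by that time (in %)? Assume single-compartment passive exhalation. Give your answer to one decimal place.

τ = R × C = 5.5 × 56 mL/cmH2O = 5.5 × 0.056 L/cmH2O = 0.308 s.
Passive exhalation: V(t)/V₀ = e^(−t/τ) = e^(−0.83/0.308) = 0.06756.
Fraction exhaled = 1 − 0.06756 = 0.9324 → 93.24%.

93.2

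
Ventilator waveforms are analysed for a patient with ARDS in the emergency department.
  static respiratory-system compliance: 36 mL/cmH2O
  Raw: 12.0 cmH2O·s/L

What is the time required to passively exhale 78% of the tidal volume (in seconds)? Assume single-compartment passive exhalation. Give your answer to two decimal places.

0.65

τ = R × C = 12.0 × 36 mL/cmH2O = 12.0 × 0.036 L/cmH2O = 0.432 s.
Exhaled fraction f = 1 − e^(−t/τ) → t = −τ·ln(1 − f) = −0.432·ln(0.22) = 0.6541 s.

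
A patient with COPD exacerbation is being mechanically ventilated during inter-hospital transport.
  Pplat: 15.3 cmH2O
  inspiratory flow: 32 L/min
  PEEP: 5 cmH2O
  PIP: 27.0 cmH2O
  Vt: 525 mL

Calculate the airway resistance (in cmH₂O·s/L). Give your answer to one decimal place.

Flow: 32 L/min ÷ 60 = 0.5333 L/s.
Raw = (PIP − Pplat) / flow = (27.0 − 15.3) / 0.5333 = 11.7 / 0.5333 = 21.939 cmH2O·s/L.

21.9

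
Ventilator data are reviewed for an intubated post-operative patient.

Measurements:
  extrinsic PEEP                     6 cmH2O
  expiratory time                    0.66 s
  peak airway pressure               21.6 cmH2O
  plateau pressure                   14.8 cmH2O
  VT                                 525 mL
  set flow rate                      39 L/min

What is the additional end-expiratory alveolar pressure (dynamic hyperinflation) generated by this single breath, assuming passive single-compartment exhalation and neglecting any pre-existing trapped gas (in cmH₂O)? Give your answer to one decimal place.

Flow: 39 L/min ÷ 60 = 0.65 L/s.
R = (PIP − Pplat)/V̇ = (21.6 − 14.8) / 0.65 = 6.8/0.65 = 10.462 cmH2O·s/L.
C = Vt/(Pplat − PEEP) = 525.0 / (14.8 − 6) = 525.0/8.8 = 59.659 mL/cmH2O.
τ = R × C = 10.462 × 0.05966 L/cmH2O = 0.6242 s.
Fraction remaining = e^(−Te/τ) = e^(−0.66/0.6242) = 0.3474; trapped volume = 525.0 × 0.3474 = 182.39 mL.
Additional alveolar pressure from trapping ≈ V_trapped / C = 182.39 / 59.659 = 3.057 cmH2O.

3.1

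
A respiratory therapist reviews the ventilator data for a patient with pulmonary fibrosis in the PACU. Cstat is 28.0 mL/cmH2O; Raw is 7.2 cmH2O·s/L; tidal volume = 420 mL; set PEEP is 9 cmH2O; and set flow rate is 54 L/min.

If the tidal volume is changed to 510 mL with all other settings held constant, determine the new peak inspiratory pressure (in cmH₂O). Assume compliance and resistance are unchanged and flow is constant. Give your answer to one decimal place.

Flow: 54 L/min ÷ 60 = 0.9 L/s.
PIP = Vt/C + R·V̇ + PEEP (constant-flow equation of motion).
Only the elastic term changes: ΔPIP = ΔVt / C = (510 − 420) / 28.0 = 3.214 cmH2O.
Original PIP = 420/28.0 + 7.2×0.9 + 9 = 30.48 cmH2O; new PIP = 30.48 + (3.214) = 33.694 cmH2O.

33.7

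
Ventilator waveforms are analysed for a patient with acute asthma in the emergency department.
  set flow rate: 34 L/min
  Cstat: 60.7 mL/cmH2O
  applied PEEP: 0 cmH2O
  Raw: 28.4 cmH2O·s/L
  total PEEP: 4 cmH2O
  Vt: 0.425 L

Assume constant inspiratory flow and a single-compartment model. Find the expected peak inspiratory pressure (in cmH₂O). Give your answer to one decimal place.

27.1

Flow: 34 L/min ÷ 60 = 0.5667 L/s.
Total PEEP = 4 cmH2O (set 0 + intrinsic 4); this is the baseline alveolar pressure.
Equation of motion (constant flow): PIP = Vt/C + R·V̇ + PEEP.
PIP = 425/60.7 + 28.4×0.5667 + 4 = 7.002 + 16.094 + 4 = 27.096 cmH2O.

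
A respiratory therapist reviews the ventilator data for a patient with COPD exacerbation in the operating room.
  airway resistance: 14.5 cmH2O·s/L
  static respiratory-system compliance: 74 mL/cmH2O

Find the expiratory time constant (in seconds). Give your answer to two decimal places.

1.07

τ = R × C = 14.5 × 74 mL/cmH2O = 14.5 × 0.074 L/cmH2O = 1.073 s.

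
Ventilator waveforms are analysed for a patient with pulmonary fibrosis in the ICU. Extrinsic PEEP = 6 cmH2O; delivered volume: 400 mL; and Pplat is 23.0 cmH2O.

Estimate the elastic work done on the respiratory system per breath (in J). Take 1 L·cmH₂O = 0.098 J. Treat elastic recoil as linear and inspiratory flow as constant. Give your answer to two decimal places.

0.33

Elastic work ≈ ½ × (Pplat − PEEP) × Vt = 0.5 × (23.0 − 6) × 0.400 L = 0.5 × 17.0 × 0.400 = 3.4 L·cmH2O.
× 0.098 J/(L·cmH2O) → 0.3332 J.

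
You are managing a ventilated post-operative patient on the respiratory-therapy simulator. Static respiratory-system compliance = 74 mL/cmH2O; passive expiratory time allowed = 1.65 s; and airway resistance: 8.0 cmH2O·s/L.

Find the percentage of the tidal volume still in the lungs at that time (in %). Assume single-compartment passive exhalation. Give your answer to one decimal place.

τ = R × C = 8.0 × 74 mL/cmH2O = 8.0 × 0.074 L/cmH2O = 0.592 s.
Passive exhalation: V(t)/V₀ = e^(−t/τ) = e^(−1.65/0.592) = 0.0616.
Fraction remaining = 0.0616 → 6.16%.

6.2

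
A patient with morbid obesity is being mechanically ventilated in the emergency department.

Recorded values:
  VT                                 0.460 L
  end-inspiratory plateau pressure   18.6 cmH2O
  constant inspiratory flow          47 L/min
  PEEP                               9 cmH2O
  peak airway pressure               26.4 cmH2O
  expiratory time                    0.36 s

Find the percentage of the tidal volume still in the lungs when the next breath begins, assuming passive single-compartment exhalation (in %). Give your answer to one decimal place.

Flow: 47 L/min ÷ 60 = 0.7833 L/s.
R = (PIP − Pplat)/V̇ = (26.4 − 18.6) / 0.7833 = 7.8/0.7833 = 9.958 cmH2O·s/L.
C = Vt/(Pplat − PEEP) = 460.0 / (18.6 − 9) = 460.0/9.6 = 47.917 mL/cmH2O.
τ = R × C = 9.958 × 0.04792 L/cmH2O = 0.4772 s.
Fraction remaining at end-expiration = e^(−Te/τ) = e^(−0.36/0.4772) = 0.4703 → 47.03%.

47.0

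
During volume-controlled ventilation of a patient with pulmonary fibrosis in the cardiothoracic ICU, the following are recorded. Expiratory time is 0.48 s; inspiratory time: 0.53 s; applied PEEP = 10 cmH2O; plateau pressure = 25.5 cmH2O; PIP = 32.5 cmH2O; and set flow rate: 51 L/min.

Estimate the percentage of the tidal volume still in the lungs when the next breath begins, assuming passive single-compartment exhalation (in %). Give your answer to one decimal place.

13.5

Flow: 51 L/min ÷ 60 = 0.85 L/s.
Vt = flow × Ti = 0.85 L/s × 0.53 s × 1000 mL/L = 450.5 mL.
R = (PIP − Pplat)/V̇ = (32.5 − 25.5) / 0.85 = 7.0/0.85 = 8.235 cmH2O·s/L.
C = Vt/(Pplat − PEEP) = 450.5 / (25.5 − 10) = 450.5/15.5 = 29.065 mL/cmH2O.
τ = R × C = 8.235 × 0.02907 L/cmH2O = 0.2394 s.
Fraction remaining at end-expiration = e^(−Te/τ) = e^(−0.48/0.2394) = 0.1347 → 13.47%.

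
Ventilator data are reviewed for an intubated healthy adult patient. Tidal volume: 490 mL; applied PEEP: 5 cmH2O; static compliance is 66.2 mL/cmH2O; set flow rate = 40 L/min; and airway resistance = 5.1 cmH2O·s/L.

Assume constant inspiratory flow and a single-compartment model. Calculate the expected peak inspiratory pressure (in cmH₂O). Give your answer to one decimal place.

Flow: 40 L/min ÷ 60 = 0.6667 L/s.
Equation of motion (constant flow): PIP = Vt/C + R·V̇ + PEEP.
PIP = 490/66.2 + 5.1×0.6667 + 5 = 7.402 + 3.4 + 5 = 15.802 cmH2O.

15.8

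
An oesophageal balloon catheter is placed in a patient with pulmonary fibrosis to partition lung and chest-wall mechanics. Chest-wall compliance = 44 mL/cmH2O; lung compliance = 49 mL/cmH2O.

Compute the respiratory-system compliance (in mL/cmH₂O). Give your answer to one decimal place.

23.2

Lung and chest wall are elastances in series: 1/Crs = 1/CL + 1/Ccw.
1/Crs = 1/49 + 1/44 = 0.04314.
Crs = 23.18 mL/cmH2O.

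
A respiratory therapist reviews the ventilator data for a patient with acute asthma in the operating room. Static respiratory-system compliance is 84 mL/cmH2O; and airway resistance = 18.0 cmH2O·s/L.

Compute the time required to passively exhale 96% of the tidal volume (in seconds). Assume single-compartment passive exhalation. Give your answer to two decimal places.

τ = R × C = 18.0 × 84 mL/cmH2O = 18.0 × 0.084 L/cmH2O = 1.512 s.
Exhaled fraction f = 1 − e^(−t/τ) → t = −τ·ln(1 − f) = −1.512·ln(0.04) = 4.867 s.

4.87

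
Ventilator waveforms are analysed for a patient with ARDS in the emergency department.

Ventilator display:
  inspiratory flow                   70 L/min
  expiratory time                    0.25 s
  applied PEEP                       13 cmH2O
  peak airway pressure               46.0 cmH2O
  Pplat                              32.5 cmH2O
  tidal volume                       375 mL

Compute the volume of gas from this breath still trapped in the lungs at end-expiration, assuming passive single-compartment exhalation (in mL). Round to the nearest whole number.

122

Flow: 70 L/min ÷ 60 = 1.1667 L/s.
R = (PIP − Pplat)/V̇ = (46.0 − 32.5) / 1.1667 = 13.5/1.1667 = 11.571 cmH2O·s/L.
C = Vt/(Pplat − PEEP) = 375.0 / (32.5 − 13) = 375.0/19.5 = 19.231 mL/cmH2O.
τ = R × C = 11.571 × 0.01923 L/cmH2O = 0.2225 s.
Fraction remaining = e^(−Te/τ) = e^(−0.25/0.2225) = 0.3251.
Trapped volume = 375.0 × 0.3251 = 121.91 mL.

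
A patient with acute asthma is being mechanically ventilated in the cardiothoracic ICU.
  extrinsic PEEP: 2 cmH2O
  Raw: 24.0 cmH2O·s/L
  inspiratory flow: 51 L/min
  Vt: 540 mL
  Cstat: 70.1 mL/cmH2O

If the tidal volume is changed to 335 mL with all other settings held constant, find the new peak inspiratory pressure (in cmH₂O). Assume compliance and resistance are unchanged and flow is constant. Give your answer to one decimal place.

Flow: 51 L/min ÷ 60 = 0.85 L/s.
PIP = Vt/C + R·V̇ + PEEP (constant-flow equation of motion).
Only the elastic term changes: ΔPIP = ΔVt / C = (335 − 540) / 70.1 = -2.924 cmH2O.
Original PIP = 540/70.1 + 24.0×0.85 + 2 = 30.103 cmH2O; new PIP = 30.103 + (-2.924) = 27.179 cmH2O.

27.2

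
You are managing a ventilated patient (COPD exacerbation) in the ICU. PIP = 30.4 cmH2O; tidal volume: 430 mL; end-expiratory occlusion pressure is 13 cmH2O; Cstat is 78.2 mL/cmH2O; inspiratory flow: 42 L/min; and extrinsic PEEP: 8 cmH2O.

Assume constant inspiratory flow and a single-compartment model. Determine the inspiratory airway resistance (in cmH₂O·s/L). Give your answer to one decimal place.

Flow: 42 L/min ÷ 60 = 0.7 L/s.
Total PEEP = 13 cmH2O (set 8 + intrinsic 5); this is the baseline alveolar pressure.
Equation of motion (constant flow): PIP = Vt/C + R·V̇ + PEEP.
R·V̇ = PIP − Vt/C − PEEP = 30.4 − 430/78.2 − 13 = 30.4 − 5.499 − 13 = 11.901 cmH2O.
R = 11.901 / 0.7 = 17.001 cmH2O·s/L.

17.0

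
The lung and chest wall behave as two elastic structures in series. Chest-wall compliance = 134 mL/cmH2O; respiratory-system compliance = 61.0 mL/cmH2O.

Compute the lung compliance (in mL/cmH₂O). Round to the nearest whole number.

1/CL = 1/Crs − 1/Ccw.
1/CL = 1/61.0 − 1/134 = 0.008931.
CL = 111.97 mL/cmH2O.

112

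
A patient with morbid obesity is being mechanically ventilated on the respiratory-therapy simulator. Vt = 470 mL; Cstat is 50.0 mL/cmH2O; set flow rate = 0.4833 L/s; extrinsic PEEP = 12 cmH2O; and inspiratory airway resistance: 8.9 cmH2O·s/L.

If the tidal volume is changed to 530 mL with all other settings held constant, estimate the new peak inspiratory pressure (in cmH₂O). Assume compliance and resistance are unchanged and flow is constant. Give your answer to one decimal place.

26.9

PIP = Vt/C + R·V̇ + PEEP (constant-flow equation of motion).
Only the elastic term changes: ΔPIP = ΔVt / C = (530 − 470) / 50.0 = 1.2 cmH2O.
Original PIP = 470/50.0 + 8.9×0.4833 + 12 = 25.701 cmH2O; new PIP = 25.701 + (1.2) = 26.901 cmH2O.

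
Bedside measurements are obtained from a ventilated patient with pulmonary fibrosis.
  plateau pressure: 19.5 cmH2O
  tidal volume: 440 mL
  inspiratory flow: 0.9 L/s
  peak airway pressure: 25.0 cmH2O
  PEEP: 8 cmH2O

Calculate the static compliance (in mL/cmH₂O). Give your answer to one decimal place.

Cstat = Vt / (Pplat − PEEP) = 440 / (19.5 − 8) = 440 / 11.5 = 38.261 mL/cmH2O.

38.3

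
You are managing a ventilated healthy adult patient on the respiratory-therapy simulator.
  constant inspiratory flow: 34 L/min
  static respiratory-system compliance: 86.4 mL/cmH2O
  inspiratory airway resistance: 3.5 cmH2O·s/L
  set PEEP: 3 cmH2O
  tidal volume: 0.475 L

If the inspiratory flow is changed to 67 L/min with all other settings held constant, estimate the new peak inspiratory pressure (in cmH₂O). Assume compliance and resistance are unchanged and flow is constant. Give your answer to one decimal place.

Flow: 34 L/min ÷ 60 = 0.5667 L/s.
New flow: 67 L/min ÷ 60 = 1.1167 L/s.
PIP = Vt/C + R·V̇ + PEEP (constant-flow equation of motion).
Only the resistive term changes: ΔPIP = R × ΔV̇ = 3.5 × (1.1167 − 0.5667) = 3.5 × 0.55 = 1.925 cmH2O.
Original PIP = 475/86.4 + 3.5×0.5667 + 3 = 10.481 cmH2O; new PIP = 10.481 + (1.925) = 12.406 cmH2O.

12.4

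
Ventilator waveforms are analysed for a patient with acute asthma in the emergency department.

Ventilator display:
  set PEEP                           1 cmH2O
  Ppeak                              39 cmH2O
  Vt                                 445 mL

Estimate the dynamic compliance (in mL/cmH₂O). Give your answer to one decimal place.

11.7

Dynamic compliance = Vt / (PIP − PEEP) = 445 / (39 − 1) = 445 / 38.0 = 11.711 mL/cmH2O.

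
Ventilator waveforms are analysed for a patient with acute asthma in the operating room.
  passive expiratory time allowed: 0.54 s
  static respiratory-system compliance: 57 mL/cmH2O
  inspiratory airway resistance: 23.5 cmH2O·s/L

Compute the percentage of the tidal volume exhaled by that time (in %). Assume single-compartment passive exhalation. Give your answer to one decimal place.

τ = R × C = 23.5 × 57 mL/cmH2O = 23.5 × 0.057 L/cmH2O = 1.34 s.
Passive exhalation: V(t)/V₀ = e^(−t/τ) = e^(−0.54/1.34) = 0.6683.
Fraction exhaled = 1 − 0.6683 = 0.3317 → 33.17%.

33.2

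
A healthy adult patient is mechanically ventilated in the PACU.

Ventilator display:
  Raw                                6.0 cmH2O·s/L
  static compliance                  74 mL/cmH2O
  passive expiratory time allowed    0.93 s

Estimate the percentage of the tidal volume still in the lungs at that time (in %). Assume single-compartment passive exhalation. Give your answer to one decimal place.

12.3

τ = R × C = 6.0 × 74 mL/cmH2O = 6.0 × 0.074 L/cmH2O = 0.444 s.
Passive exhalation: V(t)/V₀ = e^(−t/τ) = e^(−0.93/0.444) = 0.1231.
Fraction remaining = 0.1231 → 12.31%.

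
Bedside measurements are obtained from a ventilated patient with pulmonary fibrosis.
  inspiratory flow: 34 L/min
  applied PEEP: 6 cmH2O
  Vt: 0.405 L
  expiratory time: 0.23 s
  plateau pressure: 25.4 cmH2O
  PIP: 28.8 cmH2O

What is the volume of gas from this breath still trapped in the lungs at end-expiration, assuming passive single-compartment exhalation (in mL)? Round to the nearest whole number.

Flow: 34 L/min ÷ 60 = 0.5667 L/s.
R = (PIP − Pplat)/V̇ = (28.8 − 25.4) / 0.5667 = 3.4/0.5667 = 6.0 cmH2O·s/L.
C = Vt/(Pplat − PEEP) = 405.0 / (25.4 − 6) = 405.0/19.4 = 20.876 mL/cmH2O.
τ = R × C = 6.0 × 0.02088 L/cmH2O = 0.1253 s.
Fraction remaining = e^(−Te/τ) = e^(−0.23/0.1253) = 0.1595.
Trapped volume = 405.0 × 0.1595 = 64.598 mL.

65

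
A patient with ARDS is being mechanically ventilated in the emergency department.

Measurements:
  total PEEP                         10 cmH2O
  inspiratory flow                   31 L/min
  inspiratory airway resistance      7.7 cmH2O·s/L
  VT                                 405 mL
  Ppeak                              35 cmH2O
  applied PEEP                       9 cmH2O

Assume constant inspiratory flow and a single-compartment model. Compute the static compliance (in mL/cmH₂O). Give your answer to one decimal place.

Flow: 31 L/min ÷ 60 = 0.5167 L/s.
Total PEEP = 10 cmH2O (set 9 + intrinsic 1); this is the baseline alveolar pressure.
Equation of motion (constant flow): PIP = Vt/C + R·V̇ + PEEP.
Vt/C = PIP − R·V̇ − PEEP = 35 − 7.7×0.5167 − 10 = 35 − 3.979 − 10 = 21.021 cmH2O.
C = Vt / 21.021 = 405 / 21.021 = 19.266 mL/cmH2O.

19.3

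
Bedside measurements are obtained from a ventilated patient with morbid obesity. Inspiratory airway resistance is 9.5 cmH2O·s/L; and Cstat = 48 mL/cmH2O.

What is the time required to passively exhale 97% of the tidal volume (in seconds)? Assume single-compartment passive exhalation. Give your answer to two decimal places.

τ = R × C = 9.5 × 48 mL/cmH2O = 9.5 × 0.048 L/cmH2O = 0.456 s.
Exhaled fraction f = 1 − e^(−t/τ) → t = −τ·ln(1 − f) = −0.456·ln(0.03) = 1.599 s.

1.60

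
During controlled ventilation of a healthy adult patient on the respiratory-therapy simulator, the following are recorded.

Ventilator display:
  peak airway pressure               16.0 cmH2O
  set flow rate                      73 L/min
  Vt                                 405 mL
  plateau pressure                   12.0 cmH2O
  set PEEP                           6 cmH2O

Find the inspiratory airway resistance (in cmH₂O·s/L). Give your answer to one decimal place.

Flow: 73 L/min ÷ 60 = 1.2167 L/s.
Raw = (PIP − Pplat) / flow = (16.0 − 12.0) / 1.2167 = 4.0 / 1.2167 = 3.288 cmH2O·s/L.

3.3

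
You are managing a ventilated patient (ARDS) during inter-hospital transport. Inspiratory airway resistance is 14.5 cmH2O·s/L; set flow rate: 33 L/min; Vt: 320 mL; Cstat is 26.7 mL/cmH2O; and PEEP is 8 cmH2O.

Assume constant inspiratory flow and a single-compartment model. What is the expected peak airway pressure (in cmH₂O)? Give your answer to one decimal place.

Flow: 33 L/min ÷ 60 = 0.55 L/s.
Equation of motion (constant flow): PIP = Vt/C + R·V̇ + PEEP.
PIP = 320/26.7 + 14.5×0.55 + 8 = 11.985 + 7.975 + 8 = 27.96 cmH2O.

28.0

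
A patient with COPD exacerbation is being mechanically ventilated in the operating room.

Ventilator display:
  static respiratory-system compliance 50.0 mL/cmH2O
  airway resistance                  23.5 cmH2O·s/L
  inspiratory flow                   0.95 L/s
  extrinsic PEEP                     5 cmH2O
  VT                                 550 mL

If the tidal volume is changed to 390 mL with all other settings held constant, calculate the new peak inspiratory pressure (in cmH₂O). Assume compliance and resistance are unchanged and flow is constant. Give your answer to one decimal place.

PIP = Vt/C + R·V̇ + PEEP (constant-flow equation of motion).
Only the elastic term changes: ΔPIP = ΔVt / C = (390 − 550) / 50.0 = -3.2 cmH2O.
Original PIP = 550/50.0 + 23.5×0.95 + 5 = 38.325 cmH2O; new PIP = 38.325 + (-3.2) = 35.125 cmH2O.

35.1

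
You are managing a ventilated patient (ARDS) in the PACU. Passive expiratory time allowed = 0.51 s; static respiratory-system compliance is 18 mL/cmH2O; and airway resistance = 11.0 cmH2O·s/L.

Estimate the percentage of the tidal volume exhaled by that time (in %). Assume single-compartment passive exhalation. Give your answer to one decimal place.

92.4

τ = R × C = 11.0 × 18 mL/cmH2O = 11.0 × 0.018 L/cmH2O = 0.198 s.
Passive exhalation: V(t)/V₀ = e^(−t/τ) = e^(−0.51/0.198) = 0.0761.
Fraction exhaled = 1 − 0.0761 = 0.9239 → 92.39%.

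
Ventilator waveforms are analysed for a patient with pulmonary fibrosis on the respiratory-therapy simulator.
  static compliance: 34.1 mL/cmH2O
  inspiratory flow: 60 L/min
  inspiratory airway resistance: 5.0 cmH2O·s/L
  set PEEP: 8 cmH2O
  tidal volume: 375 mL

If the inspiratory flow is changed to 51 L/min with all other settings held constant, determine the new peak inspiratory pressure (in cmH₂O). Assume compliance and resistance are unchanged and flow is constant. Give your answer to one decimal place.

23.2

Flow: 60 L/min ÷ 60 = 1 L/s.
New flow: 51 L/min ÷ 60 = 0.85 L/s.
PIP = Vt/C + R·V̇ + PEEP (constant-flow equation of motion).
Only the resistive term changes: ΔPIP = R × ΔV̇ = 5.0 × (0.85 − 1) = 5.0 × -0.15 = -0.75 cmH2O.
Original PIP = 375/34.1 + 5.0×1 + 8 = 23.997 cmH2O; new PIP = 23.997 + (-0.75) = 23.247 cmH2O.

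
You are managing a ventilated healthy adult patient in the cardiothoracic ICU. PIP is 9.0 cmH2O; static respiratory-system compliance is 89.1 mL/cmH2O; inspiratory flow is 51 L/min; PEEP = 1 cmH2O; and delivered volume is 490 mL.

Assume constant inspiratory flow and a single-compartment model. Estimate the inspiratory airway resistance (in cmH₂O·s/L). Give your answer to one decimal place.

2.9

Flow: 51 L/min ÷ 60 = 0.85 L/s.
Equation of motion (constant flow): PIP = Vt/C + R·V̇ + PEEP.
R·V̇ = PIP − Vt/C − PEEP = 9.0 − 490/89.1 − 1 = 9.0 − 5.499 − 1 = 2.501 cmH2O.
R = 2.501 / 0.85 = 2.942 cmH2O·s/L.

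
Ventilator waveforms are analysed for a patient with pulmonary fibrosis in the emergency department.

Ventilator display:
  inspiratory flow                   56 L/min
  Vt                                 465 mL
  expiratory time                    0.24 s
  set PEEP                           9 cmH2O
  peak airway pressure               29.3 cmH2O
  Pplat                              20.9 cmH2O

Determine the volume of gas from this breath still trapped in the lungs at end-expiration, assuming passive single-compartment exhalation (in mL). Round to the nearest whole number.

235

Flow: 56 L/min ÷ 60 = 0.9333 L/s.
R = (PIP − Pplat)/V̇ = (29.3 − 20.9) / 0.9333 = 8.4/0.9333 = 9.0 cmH2O·s/L.
C = Vt/(Pplat − PEEP) = 465.0 / (20.9 − 9) = 465.0/11.9 = 39.076 mL/cmH2O.
τ = R × C = 9.0 × 0.03908 L/cmH2O = 0.3517 s.
Fraction remaining = e^(−Te/τ) = e^(−0.24/0.3517) = 0.5054.
Trapped volume = 465.0 × 0.5054 = 235.01 mL.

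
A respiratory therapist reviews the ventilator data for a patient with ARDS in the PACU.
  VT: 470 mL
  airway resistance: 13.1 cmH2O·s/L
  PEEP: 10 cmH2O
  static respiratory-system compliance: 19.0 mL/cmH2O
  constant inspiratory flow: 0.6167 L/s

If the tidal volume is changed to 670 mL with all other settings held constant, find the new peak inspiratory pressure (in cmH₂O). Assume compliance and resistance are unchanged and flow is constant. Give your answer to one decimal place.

53.3

PIP = Vt/C + R·V̇ + PEEP (constant-flow equation of motion).
Only the elastic term changes: ΔPIP = ΔVt / C = (670 − 470) / 19.0 = 10.526 cmH2O.
Original PIP = 470/19.0 + 13.1×0.6167 + 10 = 42.816 cmH2O; new PIP = 42.816 + (10.526) = 53.342 cmH2O.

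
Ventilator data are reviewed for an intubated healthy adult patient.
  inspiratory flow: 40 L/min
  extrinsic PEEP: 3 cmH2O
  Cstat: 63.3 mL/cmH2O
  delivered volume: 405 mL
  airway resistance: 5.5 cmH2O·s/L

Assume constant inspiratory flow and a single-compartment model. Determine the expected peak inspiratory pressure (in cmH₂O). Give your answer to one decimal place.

13.1

Flow: 40 L/min ÷ 60 = 0.6667 L/s.
Equation of motion (constant flow): PIP = Vt/C + R·V̇ + PEEP.
PIP = 405/63.3 + 5.5×0.6667 + 3 = 6.398 + 3.667 + 3 = 13.065 cmH2O.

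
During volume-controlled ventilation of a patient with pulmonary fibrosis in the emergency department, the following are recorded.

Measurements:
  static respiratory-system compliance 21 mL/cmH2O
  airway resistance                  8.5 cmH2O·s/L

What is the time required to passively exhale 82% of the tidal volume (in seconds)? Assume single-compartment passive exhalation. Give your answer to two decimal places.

τ = R × C = 8.5 × 21 mL/cmH2O = 8.5 × 0.021 L/cmH2O = 0.1785 s.
Exhaled fraction f = 1 − e^(−t/τ) → t = −τ·ln(1 − f) = −0.1785·ln(0.18) = 0.3061 s.

0.31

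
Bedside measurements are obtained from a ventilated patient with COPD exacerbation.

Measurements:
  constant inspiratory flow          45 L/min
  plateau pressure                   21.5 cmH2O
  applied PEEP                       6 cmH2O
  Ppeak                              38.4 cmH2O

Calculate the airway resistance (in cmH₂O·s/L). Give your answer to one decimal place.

22.5

Flow: 45 L/min ÷ 60 = 0.75 L/s.
Raw = (PIP − Pplat) / flow = (38.4 − 21.5) / 0.75 = 16.9 / 0.75 = 22.533 cmH2O·s/L.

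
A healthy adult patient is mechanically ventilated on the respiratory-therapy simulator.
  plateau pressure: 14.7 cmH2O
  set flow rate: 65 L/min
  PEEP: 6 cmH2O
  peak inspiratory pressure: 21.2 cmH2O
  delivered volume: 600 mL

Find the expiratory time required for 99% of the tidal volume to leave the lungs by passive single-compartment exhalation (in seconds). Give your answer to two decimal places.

1.91

Flow: 65 L/min ÷ 60 = 1.0833 L/s.
R = (PIP − Pplat)/V̇ = (21.2 − 14.7) / 1.0833 = 6.5/1.0833 = 6.0 cmH2O·s/L.
C = Vt/(Pplat − PEEP) = 600.0 / (14.7 − 6) = 600.0/8.7 = 68.966 mL/cmH2O.
τ = R × C = 6.0 × 0.06897 L/cmH2O = 0.4138 s.
t = −τ·ln(1 − 0.99) = −0.4138·ln(0.01) = 1.906 s.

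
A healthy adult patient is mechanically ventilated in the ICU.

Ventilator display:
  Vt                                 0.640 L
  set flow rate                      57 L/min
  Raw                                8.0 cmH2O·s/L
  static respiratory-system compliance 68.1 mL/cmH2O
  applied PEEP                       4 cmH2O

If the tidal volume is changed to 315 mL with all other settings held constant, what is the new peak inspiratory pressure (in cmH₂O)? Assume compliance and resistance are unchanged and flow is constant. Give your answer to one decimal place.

16.2

Flow: 57 L/min ÷ 60 = 0.95 L/s.
PIP = Vt/C + R·V̇ + PEEP (constant-flow equation of motion).
Only the elastic term changes: ΔPIP = ΔVt / C = (315 − 640) / 68.1 = -4.772 cmH2O.
Original PIP = 640/68.1 + 8.0×0.95 + 4 = 20.998 cmH2O; new PIP = 20.998 + (-4.772) = 16.226 cmH2O.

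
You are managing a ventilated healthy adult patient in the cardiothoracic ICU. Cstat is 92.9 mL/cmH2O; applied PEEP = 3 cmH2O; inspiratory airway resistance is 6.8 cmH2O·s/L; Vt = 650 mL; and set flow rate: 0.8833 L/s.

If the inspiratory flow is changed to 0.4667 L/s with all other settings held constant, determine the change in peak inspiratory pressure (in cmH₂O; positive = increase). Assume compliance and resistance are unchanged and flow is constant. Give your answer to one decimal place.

PIP = Vt/C + R·V̇ + PEEP (constant-flow equation of motion).
Only the resistive term changes: ΔPIP = R × ΔV̇ = 6.8 × (0.4667 − 0.8833) = 6.8 × -0.4166 = -2.833 cmH2O.

-2.8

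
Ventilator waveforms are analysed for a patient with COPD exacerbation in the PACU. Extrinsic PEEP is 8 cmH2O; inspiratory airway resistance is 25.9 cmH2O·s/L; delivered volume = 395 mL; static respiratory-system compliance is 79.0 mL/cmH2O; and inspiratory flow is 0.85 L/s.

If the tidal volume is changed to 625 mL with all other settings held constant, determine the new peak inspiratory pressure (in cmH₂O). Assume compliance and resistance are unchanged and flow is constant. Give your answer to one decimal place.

37.9

PIP = Vt/C + R·V̇ + PEEP (constant-flow equation of motion).
Only the elastic term changes: ΔPIP = ΔVt / C = (625 − 395) / 79.0 = 2.911 cmH2O.
Original PIP = 395/79.0 + 25.9×0.85 + 8 = 35.015 cmH2O; new PIP = 35.015 + (2.911) = 37.926 cmH2O.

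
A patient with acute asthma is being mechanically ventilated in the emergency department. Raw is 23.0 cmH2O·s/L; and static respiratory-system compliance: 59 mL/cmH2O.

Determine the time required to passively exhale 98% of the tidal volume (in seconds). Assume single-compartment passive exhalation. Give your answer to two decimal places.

τ = R × C = 23.0 × 59 mL/cmH2O = 23.0 × 0.059 L/cmH2O = 1.357 s.
Exhaled fraction f = 1 − e^(−t/τ) → t = −τ·ln(1 − f) = −1.357·ln(0.02) = 5.309 s.

5.31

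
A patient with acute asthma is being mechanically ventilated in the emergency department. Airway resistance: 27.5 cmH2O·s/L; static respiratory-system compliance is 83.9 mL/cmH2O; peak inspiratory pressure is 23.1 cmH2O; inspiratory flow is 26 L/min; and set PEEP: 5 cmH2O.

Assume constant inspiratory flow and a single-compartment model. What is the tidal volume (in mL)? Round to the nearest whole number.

519

Flow: 26 L/min ÷ 60 = 0.4333 L/s.
Equation of motion (constant flow): PIP = Vt/C + R·V̇ + PEEP.
Vt/C = PIP − R·V̇ − PEEP = 23.1 − 11.916 − 5 = 6.184 cmH2O.
Vt = C × 6.184 = 83.9 × 6.184 = 518.84 mL.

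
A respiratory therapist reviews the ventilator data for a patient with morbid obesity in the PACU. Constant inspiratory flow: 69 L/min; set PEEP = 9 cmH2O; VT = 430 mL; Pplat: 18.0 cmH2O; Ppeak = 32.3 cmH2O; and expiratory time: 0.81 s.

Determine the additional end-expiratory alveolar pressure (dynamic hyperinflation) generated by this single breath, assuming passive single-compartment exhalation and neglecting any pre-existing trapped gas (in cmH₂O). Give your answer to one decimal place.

2.3

Flow: 69 L/min ÷ 60 = 1.15 L/s.
R = (PIP − Pplat)/V̇ = (32.3 − 18.0) / 1.15 = 14.3/1.15 = 12.435 cmH2O·s/L.
C = Vt/(Pplat − PEEP) = 430.0 / (18.0 − 9) = 430.0/9.0 = 47.778 mL/cmH2O.
τ = R × C = 12.435 × 0.04778 L/cmH2O = 0.5941 s.
Fraction remaining = e^(−Te/τ) = e^(−0.81/0.5941) = 0.2558; trapped volume = 430.0 × 0.2558 = 109.99 mL.
Additional alveolar pressure from trapping ≈ V_trapped / C = 109.99 / 47.778 = 2.302 cmH2O.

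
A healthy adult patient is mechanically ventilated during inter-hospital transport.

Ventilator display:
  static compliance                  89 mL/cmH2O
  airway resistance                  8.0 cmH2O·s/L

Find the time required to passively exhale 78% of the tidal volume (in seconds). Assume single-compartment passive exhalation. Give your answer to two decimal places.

1.08

τ = R × C = 8.0 × 89 mL/cmH2O = 8.0 × 0.089 L/cmH2O = 0.712 s.
Exhaled fraction f = 1 − e^(−t/τ) → t = −τ·ln(1 − f) = −0.712·ln(0.22) = 1.078 s.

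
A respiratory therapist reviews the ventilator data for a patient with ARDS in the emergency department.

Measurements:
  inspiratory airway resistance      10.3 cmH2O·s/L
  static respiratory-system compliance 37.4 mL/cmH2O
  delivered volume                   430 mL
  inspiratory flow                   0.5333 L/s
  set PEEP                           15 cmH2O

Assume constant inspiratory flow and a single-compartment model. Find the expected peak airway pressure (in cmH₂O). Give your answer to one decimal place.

32.0

Equation of motion (constant flow): PIP = Vt/C + R·V̇ + PEEP.
PIP = 430/37.4 + 10.3×0.5333 + 15 = 11.497 + 5.493 + 15 = 31.99 cmH2O.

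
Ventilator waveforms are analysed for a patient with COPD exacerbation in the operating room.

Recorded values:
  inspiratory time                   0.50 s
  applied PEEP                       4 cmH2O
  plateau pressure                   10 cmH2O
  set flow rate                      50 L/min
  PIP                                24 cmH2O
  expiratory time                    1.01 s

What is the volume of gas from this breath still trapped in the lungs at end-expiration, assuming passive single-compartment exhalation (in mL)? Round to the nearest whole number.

175

Flow: 50 L/min ÷ 60 = 0.8333 L/s.
Vt = flow × Ti = 0.8333 L/s × 0.50 s × 1000 mL/L = 416.65 mL.
R = (PIP − Pplat)/V̇ = (24 − 10) / 0.8333 = 14.0/0.8333 = 16.801 cmH2O·s/L.
C = Vt/(Pplat − PEEP) = 416.65 / (10 − 4) = 416.65/6.0 = 69.442 mL/cmH2O.
τ = R × C = 16.801 × 0.06944 L/cmH2O = 1.167 s.
Fraction remaining = e^(−Te/τ) = e^(−1.01/1.167) = 0.4209.
Trapped volume = 416.65 × 0.4209 = 175.37 mL.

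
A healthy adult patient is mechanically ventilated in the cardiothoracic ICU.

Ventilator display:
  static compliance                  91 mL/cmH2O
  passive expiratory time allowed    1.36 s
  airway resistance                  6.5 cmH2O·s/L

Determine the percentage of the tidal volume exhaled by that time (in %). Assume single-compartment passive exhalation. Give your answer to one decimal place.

90.0

τ = R × C = 6.5 × 91 mL/cmH2O = 6.5 × 0.091 L/cmH2O = 0.5915 s.
Passive exhalation: V(t)/V₀ = e^(−t/τ) = e^(−1.36/0.5915) = 0.1003.
Fraction exhaled = 1 − 0.1003 = 0.8997 → 89.97%.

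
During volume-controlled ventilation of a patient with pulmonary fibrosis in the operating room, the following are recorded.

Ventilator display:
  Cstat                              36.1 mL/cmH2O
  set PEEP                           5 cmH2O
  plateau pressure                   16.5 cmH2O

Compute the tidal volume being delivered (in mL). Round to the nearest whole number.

Vt = Cstat × (Pplat − PEEP) = 36.1 × (16.5 − 5) = 36.1 × 11.5 = 415.15 mL.

415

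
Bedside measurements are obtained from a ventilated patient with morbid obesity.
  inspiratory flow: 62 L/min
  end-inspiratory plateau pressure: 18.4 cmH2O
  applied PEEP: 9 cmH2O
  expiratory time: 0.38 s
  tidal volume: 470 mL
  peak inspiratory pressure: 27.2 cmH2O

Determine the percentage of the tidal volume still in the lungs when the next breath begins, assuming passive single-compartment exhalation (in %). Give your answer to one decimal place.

41.0

Flow: 62 L/min ÷ 60 = 1.0333 L/s.
R = (PIP − Pplat)/V̇ = (27.2 − 18.4) / 1.0333 = 8.8/1.0333 = 8.516 cmH2O·s/L.
C = Vt/(Pplat − PEEP) = 470.0 / (18.4 − 9) = 470.0/9.4 = 50.0 mL/cmH2O.
τ = R × C = 8.516 × 0.05 L/cmH2O = 0.4258 s.
Fraction remaining at end-expiration = e^(−Te/τ) = e^(−0.38/0.4258) = 0.4097 → 40.97%.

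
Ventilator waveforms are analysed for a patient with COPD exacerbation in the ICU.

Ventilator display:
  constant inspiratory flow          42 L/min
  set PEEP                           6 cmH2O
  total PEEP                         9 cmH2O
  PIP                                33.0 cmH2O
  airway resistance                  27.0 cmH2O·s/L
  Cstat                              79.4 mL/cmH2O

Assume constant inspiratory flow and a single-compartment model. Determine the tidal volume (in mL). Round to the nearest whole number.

405

Flow: 42 L/min ÷ 60 = 0.7 L/s.
Total PEEP = 9 cmH2O (set 6 + intrinsic 3); this is the baseline alveolar pressure.
Equation of motion (constant flow): PIP = Vt/C + R·V̇ + PEEP.
Vt/C = PIP − R·V̇ − PEEP = 33.0 − 18.9 − 9 = 5.1 cmH2O.
Vt = C × 5.1 = 79.4 × 5.1 = 404.94 mL.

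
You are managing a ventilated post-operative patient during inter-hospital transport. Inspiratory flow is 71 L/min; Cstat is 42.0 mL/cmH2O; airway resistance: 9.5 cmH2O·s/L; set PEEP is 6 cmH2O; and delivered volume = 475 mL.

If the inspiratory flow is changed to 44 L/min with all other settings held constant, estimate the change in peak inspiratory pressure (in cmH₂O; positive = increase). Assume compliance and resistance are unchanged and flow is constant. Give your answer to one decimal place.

-4.3

Flow: 71 L/min ÷ 60 = 1.1833 L/s.
New flow: 44 L/min ÷ 60 = 0.7333 L/s.
PIP = Vt/C + R·V̇ + PEEP (constant-flow equation of motion).
Only the resistive term changes: ΔPIP = R × ΔV̇ = 9.5 × (0.7333 − 1.1833) = 9.5 × -0.45 = -4.275 cmH2O.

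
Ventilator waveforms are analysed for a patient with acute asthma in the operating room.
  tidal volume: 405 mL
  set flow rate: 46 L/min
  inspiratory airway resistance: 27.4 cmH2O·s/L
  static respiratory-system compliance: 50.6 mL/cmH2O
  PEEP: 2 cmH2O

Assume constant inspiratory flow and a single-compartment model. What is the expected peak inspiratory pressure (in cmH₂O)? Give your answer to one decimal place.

Flow: 46 L/min ÷ 60 = 0.7667 L/s.
Equation of motion (constant flow): PIP = Vt/C + R·V̇ + PEEP.
PIP = 405/50.6 + 27.4×0.7667 + 2 = 8.004 + 21.008 + 2 = 31.012 cmH2O.

31.0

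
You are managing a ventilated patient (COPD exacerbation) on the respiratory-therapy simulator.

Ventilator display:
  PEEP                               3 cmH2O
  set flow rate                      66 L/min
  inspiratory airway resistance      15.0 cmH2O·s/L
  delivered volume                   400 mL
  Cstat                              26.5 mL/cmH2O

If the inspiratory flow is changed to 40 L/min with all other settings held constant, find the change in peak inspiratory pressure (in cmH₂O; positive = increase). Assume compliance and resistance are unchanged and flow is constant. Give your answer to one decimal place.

-6.5

Flow: 66 L/min ÷ 60 = 1.1 L/s.
New flow: 40 L/min ÷ 60 = 0.6667 L/s.
PIP = Vt/C + R·V̇ + PEEP (constant-flow equation of motion).
Only the resistive term changes: ΔPIP = R × ΔV̇ = 15.0 × (0.6667 − 1.1) = 15.0 × -0.4333 = -6.5 cmH2O.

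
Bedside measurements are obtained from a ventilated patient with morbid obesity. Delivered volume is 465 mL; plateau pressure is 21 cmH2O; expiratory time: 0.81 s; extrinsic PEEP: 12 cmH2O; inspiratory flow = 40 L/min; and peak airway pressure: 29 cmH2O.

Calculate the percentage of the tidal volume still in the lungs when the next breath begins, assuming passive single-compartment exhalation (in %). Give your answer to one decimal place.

Flow: 40 L/min ÷ 60 = 0.6667 L/s.
R = (PIP − Pplat)/V̇ = (29 − 21) / 0.6667 = 8.0/0.6667 = 11.999 cmH2O·s/L.
C = Vt/(Pplat − PEEP) = 465.0 / (21 − 12) = 465.0/9.0 = 51.667 mL/cmH2O.
τ = R × C = 11.999 × 0.05167 L/cmH2O = 0.62 s.
Fraction remaining at end-expiration = e^(−Te/τ) = e^(−0.81/0.62) = 0.2708 → 27.08%.

27.1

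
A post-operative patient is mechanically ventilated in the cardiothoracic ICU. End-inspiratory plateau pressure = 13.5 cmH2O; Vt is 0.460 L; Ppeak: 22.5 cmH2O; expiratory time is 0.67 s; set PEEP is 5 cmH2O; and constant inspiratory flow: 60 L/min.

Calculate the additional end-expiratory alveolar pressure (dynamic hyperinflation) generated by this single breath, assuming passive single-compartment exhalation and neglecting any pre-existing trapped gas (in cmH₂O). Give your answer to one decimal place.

Flow: 60 L/min ÷ 60 = 1 L/s.
R = (PIP − Pplat)/V̇ = (22.5 − 13.5) / 1 = 9.0/1 = 9.0 cmH2O·s/L.
C = Vt/(Pplat − PEEP) = 460.0 / (13.5 − 5) = 460.0/8.5 = 54.118 mL/cmH2O.
τ = R × C = 9.0 × 0.05412 L/cmH2O = 0.4871 s.
Fraction remaining = e^(−Te/τ) = e^(−0.67/0.4871) = 0.2527; trapped volume = 460.0 × 0.2527 = 116.24 mL.
Additional alveolar pressure from trapping ≈ V_trapped / C = 116.24 / 54.118 = 2.148 cmH2O.

2.1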